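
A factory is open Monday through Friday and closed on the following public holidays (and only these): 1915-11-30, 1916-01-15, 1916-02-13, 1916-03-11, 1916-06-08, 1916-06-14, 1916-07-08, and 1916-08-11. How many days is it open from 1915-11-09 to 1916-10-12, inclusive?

239 working days

1915-11-09 is a Tuesday.
That's 339 days from start to end, counting both.
339 = 7 × 48 + 3, so there are 48 full weeks plus 3 extra days.
Each full week contributes 5 weekdays (Mon–Fri): 48 × 5 = 240.
The 3 extra days are Tue, Wed, Thu — 3 of them qualify.
Total: 240 + 3 = 243.
Holidays: 1915-11-30 (Tue); 1916-01-15 (Sat); 1916-02-13 (Sun); 1916-03-11 (Sat); 1916-06-08 (Thu); 1916-06-14 (Wed); 1916-07-08 (Sat); 1916-08-11 (Fri).
4 of the 8 holidays fall on weekdays; the rest are weekends and were already excluded.
Business days: 243 − 4 = 239.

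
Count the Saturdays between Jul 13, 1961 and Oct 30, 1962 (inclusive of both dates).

68

Jul 13, 1961 is a Thursday.
The range spans 475 days (inclusive of both endpoints).
475 = 7 × 67 + 6, so there are 67 full weeks plus 6 extra days.
Each full week contributes one Saturday: 67 so far.
The 6 extra days are Thu, Fri, Sat, Sun, Mon, Tue — 1 of them qualifies.
Total: 67 + 1 = 68.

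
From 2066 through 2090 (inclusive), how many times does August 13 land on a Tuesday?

Day of week of August 13 in each year:
2066: Fri, 2067: Sat, 2068: Mon, 2069: Tue ✓, 2070: Wed, 2071: Thu, 2072: Sat, 2073: Sun, 2074: Mon, 2075: Tue ✓, 2076: Thu, 2077: Fri, 2078: Sat, 2079: Sun, 2080: Tue ✓, 2081: Wed, 2082: Thu, 2083: Fri, 2084: Sun, 2085: Mon, 2086: Tue ✓, 2087: Wed, 2088: Fri, 2089: Sat, 2090: Sun
Tuesdays: 2069, 2075, 2080, 2086.

4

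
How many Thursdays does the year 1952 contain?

52

1 January 1952 is a Tuesday.
That's 366 days from start to end, counting both.
366 = 7 × 52 + 2, so there are 52 full weeks plus 2 extra days.
Each full week contributes one Thursday: 52 so far.
The 2 extra days are Tue, Wed — none qualify.
Total: 52 + 0 = 52.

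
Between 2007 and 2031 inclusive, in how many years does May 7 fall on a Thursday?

4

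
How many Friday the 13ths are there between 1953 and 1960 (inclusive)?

15

Friday-the-13ths by year:
1953: Feb, Mar, Nov
1954: Aug
1955: May
1956: Jan, Apr, Jul
1957: Sep, Dec
1958: Jun
1959: Feb, Mar, Nov
1960: May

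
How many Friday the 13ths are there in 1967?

2

The 13th falls on a Friday when the month's 13th has weekday Fri.
Jan 13 is Fri ✓; Feb 13 is Mon; Mar 13 is Mon; Apr 13 is Thu; May 13 is Sat; Jun 13 is Tue; Jul 13 is Thu; Aug 13 is Sun; Sep 13 is Wed; Oct 13 is Fri ✓; Nov 13 is Mon; Dec 13 is Wed.
Friday the 13ths: Jan, Oct.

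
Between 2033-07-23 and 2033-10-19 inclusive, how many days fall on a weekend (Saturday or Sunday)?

26

2033-07-23 is a Saturday.
From 2033-07-23 to 2033-10-19 is 89 days inclusive.
89 = 7 × 12 + 5, so there are 12 full weeks plus 5 extra days.
Each full week contributes 2 weekend days (Sat, Sun): 12 × 2 = 24.
The 5 extra days are Saturday, Sunday, Monday, Tuesday, Wednesday — 2 of them qualify.
Total: 24 + 2 = 26.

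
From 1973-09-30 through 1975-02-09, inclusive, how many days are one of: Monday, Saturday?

142

1973-09-30 is a Sunday.
The range spans 498 days (inclusive of both endpoints).
498 = 7 × 71 + 1, so there are 71 full weeks plus 1 extra day.
Each full week contributes 2 days from the set (Mon, Sat): 71 × 2 = 142.
The 1 extra day is Sun — none qualify.
Total: 142 + 0 = 142.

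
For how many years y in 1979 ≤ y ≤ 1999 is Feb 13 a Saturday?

4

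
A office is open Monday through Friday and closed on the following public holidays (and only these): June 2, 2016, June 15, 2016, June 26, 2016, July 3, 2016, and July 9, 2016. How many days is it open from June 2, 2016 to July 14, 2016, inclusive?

29

June 2, 2016 is a Thursday.
The range spans 43 days (inclusive of both endpoints).
43 = 7 × 6 + 1, so there are 6 full weeks plus 1 extra day.
Each full week contributes 5 weekdays (Mon–Fri): 6 × 5 = 30.
The 1 extra day is Thursday — 1 of them qualifies.
Total: 30 + 1 = 31.
Holidays: June 2, 2016 (Thu); June 15, 2016 (Wed); June 26, 2016 (Sun); July 3, 2016 (Sun); July 9, 2016 (Sat).
2 of the 5 holidays fall on weekdays; the rest are weekends and were already excluded.
Business days: 31 − 2 = 29.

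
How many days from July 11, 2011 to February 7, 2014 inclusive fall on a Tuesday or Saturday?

July 11, 2011 is a Monday.
The range spans 943 days (inclusive of both endpoints).
943 = 7 × 134 + 5, so there are 134 full weeks plus 5 extra days.
Each full week contributes 2 days from the set (Tue, Sat): 134 × 2 = 268.
The 5 extra days are Mon, Tue, Wed, Thu, Fri — 1 of them qualifies.
Total: 268 + 1 = 269.

269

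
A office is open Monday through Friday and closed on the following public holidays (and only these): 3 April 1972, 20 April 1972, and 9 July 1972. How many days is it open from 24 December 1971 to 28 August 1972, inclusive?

24 December 1971 is a Friday.
The range spans 249 days (inclusive of both endpoints).
249 = 7 × 35 + 4, so there are 35 full weeks plus 4 extra days.
Each full week contributes 5 weekdays (Mon–Fri): 35 × 5 = 175.
The 4 extra days are Friday, Saturday, Sunday, Monday — 2 of them qualify.
Total: 175 + 2 = 177.
Holidays: 3 April 1972 (Mon); 20 April 1972 (Thu); 9 July 1972 (Sun).
2 of the 3 holidays fall on weekdays; the rest are weekends and were already excluded.
Business days: 177 − 2 = 175.

175 working days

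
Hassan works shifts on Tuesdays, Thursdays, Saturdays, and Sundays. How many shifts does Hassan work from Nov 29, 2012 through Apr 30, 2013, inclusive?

Nov 29, 2012 is a Thursday.
That's 153 days from start to end, counting both.
153 = 7 × 21 + 6, so there are 21 full weeks plus 6 extra days.
Each full week contributes 4 days from the set (Tue, Thu, Sat, Sun): 21 × 4 = 84.
The 6 extra days are Thu, Fri, Sat, Sun, Mon, Tue — 4 of them qualify.
Total: 84 + 4 = 88.

88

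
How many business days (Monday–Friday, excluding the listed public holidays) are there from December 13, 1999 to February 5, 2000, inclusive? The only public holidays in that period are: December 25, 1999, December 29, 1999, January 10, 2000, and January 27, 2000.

December 13, 1999 is a Monday.
From December 13, 1999 to February 5, 2000 is 55 days inclusive.
55 = 7 × 7 + 6, so there are 7 full weeks plus 6 extra days.
Each full week contributes 5 weekdays (Mon–Fri): 7 × 5 = 35.
The 6 extra days are Mon, Tue, Wed, Thu, Fri, Sat — 5 of them qualify.
Total: 35 + 5 = 40.
Holidays: December 25, 1999 (Sat); December 29, 1999 (Wed); January 10, 2000 (Mon); January 27, 2000 (Thu).
3 of the 4 holidays fall on weekdays; the rest are weekends and were already excluded.
Business days: 40 − 3 = 37.

37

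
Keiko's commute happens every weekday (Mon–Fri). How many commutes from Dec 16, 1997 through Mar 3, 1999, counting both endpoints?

Dec 16, 1997 is a Tuesday.
That's 443 days from start to end, counting both.
443 = 7 × 63 + 2, so there are 63 full weeks plus 2 extra days.
Each full week contributes 5 weekdays (Mon–Fri): 63 × 5 = 315.
The 2 extra days are Tue, Wed — 2 of them qualify.
Total: 315 + 2 = 317.

317 weekdays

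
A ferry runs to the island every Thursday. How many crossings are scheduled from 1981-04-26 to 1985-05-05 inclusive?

1981-04-26 is a Sunday.
From 1981-04-26 to 1985-05-05 is 1471 days inclusive.
1471 = 7 × 210 + 1, so there are 210 full weeks plus 1 extra day.
Each full week contributes one Thursday: 210 so far.
The 1 extra day is Sun — none qualify.
Total: 210 + 0 = 210.

210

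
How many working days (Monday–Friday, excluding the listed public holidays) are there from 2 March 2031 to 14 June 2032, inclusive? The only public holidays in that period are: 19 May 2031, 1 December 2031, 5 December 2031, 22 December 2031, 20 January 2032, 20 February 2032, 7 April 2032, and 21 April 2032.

328

2 March 2031 is a Sunday.
From 2 March 2031 to 14 June 2032 is 471 days inclusive.
471 = 7 × 67 + 2, so there are 67 full weeks plus 2 extra days.
Each full week contributes 5 weekdays (Mon–Fri): 67 × 5 = 335.
The 2 extra days are Sun, Mon — 1 of them qualifies.
Total: 335 + 1 = 336.
Holidays: 19 May 2031 (Mon); 1 December 2031 (Mon); 5 December 2031 (Fri); 22 December 2031 (Mon); 20 January 2032 (Tue); 20 February 2032 (Fri); 7 April 2032 (Wed); 21 April 2032 (Wed).
All 8 holidays fall on weekdays, so subtract 8.
Business days: 336 − 8 = 328.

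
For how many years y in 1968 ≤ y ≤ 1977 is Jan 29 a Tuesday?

1

Day of week of January 29 in each year:
1968: Mon, 1969: Wed, 1970: Thu, 1971: Fri, 1972: Sat, 1973: Mon, 1974: Tue ✓, 1975: Wed, 1976: Thu, 1977: Sat
Tuesdays: 1974.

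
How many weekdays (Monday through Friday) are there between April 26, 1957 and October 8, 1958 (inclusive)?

379

April 26, 1957 is a Friday.
The range spans 531 days (inclusive of both endpoints).
531 = 7 × 75 + 6, so there are 75 full weeks plus 6 extra days.
Each full week contributes 5 weekdays (Mon–Fri): 75 × 5 = 375.
The 6 extra days are Friday, Saturday, Sunday, Monday, Tuesday, Wednesday — 4 of them qualify.
Total: 375 + 4 = 379.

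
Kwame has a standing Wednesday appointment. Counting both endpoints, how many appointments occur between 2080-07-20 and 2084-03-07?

2080-07-20 is a Saturday.
That's 1327 days from start to end, counting both.
1327 = 7 × 189 + 4, so there are 189 full weeks plus 4 extra days.
Each full week contributes one Wednesday: 189 so far.
The 4 extra days are Sat, Sun, Mon, Tue — none qualify.
Total: 189 + 0 = 189.

189 Wednesdays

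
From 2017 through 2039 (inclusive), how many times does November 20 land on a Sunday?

3

Day of week of November 20 in each year:
2017: Mon, 2018: Tue, 2019: Wed, 2020: Fri, 2021: Sat, 2022: Sun ✓, 2023: Mon, 2024: Wed, 2025: Thu, 2026: Fri, 2027: Sat, 2028: Mon, 2029: Tue, 2030: Wed, 2031: Thu, 2032: Sat, 2033: Sun ✓, 2034: Mon, 2035: Tue, 2036: Thu, 2037: Fri, 2038: Sat, 2039: Sun ✓
Sundays: 2022, 2033, 2039.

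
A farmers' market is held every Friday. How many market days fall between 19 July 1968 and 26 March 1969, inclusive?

19 July 1968 is a Friday.
The range spans 251 days (inclusive of both endpoints).
251 = 7 × 35 + 6, so there are 35 full weeks plus 6 extra days.
Each full week contributes one Friday: 35 so far.
The 6 extra days are Friday, Saturday, Sunday, Monday, Tuesday, Wednesday — 1 of them qualifies.
Total: 35 + 1 = 36.

36 Fridays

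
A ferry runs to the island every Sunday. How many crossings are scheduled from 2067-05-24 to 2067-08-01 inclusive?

10 Sundays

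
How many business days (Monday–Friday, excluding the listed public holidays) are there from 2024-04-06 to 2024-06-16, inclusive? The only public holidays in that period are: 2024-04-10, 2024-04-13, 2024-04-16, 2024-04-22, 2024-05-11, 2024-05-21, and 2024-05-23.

45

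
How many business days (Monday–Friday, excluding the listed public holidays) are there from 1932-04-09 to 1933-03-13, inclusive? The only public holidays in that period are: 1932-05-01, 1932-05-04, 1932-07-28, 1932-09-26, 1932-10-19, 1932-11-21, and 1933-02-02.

235

1932-04-09 is a Saturday.
The range spans 339 days (inclusive of both endpoints).
339 = 7 × 48 + 3, so there are 48 full weeks plus 3 extra days.
Each full week contributes 5 weekdays (Mon–Fri): 48 × 5 = 240.
The 3 extra days are Saturday, Sunday, Monday — 1 of them qualifies.
Total: 240 + 1 = 241.
Holidays: 1932-05-01 (Sun); 1932-05-04 (Wed); 1932-07-28 (Thu); 1932-09-26 (Mon); 1932-10-19 (Wed); 1932-11-21 (Mon); 1933-02-02 (Thu).
6 of the 7 holidays fall on weekdays; the rest are weekends and were already excluded.
Business days: 241 − 6 = 235.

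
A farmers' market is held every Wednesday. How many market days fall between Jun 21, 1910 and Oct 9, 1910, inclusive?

Jun 21, 1910 is a Tuesday.
That's 111 days from start to end, counting both.
111 = 7 × 15 + 6, so there are 15 full weeks plus 6 extra days.
Each full week contributes one Wednesday: 15 so far.
The 6 extra days are Tue, Wed, Thu, Fri, Sat, Sun — 1 of them qualifies.
Total: 15 + 1 = 16.

16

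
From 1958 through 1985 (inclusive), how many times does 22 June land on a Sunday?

Day of week of June 22 in each year:
1958: Sun ✓, 1959: Mon, 1960: Wed, 1961: Thu, 1962: Fri, 1963: Sat, 1964: Mon, 1965: Tue, 1966: Wed, 1967: Thu, 1968: Sat, 1969: Sun ✓, 1970: Mon, 1971: Tue, 1972: Thu, 1973: Fri, 1974: Sat, 1975: Sun ✓, 1976: Tue, 1977: Wed, 1978: Thu, 1979: Fri, 1980: Sun ✓, 1981: Mon, 1982: Tue, 1983: Wed, 1984: Fri, 1985: Sat
Sundays: 1958, 1969, 1975, 1980.

4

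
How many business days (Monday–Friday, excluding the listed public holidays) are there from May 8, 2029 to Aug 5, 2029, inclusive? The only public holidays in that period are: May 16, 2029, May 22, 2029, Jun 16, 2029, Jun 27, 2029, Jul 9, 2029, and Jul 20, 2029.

May 8, 2029 is a Tuesday.
That's 90 days from start to end, counting both.
90 = 7 × 12 + 6, so there are 12 full weeks plus 6 extra days.
Each full week contributes 5 weekdays (Mon–Fri): 12 × 5 = 60.
The 6 extra days are Tue, Wed, Thu, Fri, Sat, Sun — 4 of them qualify.
Total: 60 + 4 = 64.
Holidays: May 16, 2029 (Wed); May 22, 2029 (Tue); Jun 16, 2029 (Sat); Jun 27, 2029 (Wed); Jul 9, 2029 (Mon); Jul 20, 2029 (Fri).
5 of the 6 holidays fall on weekdays; the rest are weekends and were already excluded.
Business days: 64 − 5 = 59.

59 business days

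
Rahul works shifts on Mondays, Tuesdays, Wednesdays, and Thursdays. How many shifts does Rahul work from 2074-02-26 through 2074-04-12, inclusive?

28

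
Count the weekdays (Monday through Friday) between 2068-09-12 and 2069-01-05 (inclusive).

83

2068-09-12 is a Wednesday.
From 2068-09-12 to 2069-01-05 is 116 days inclusive.
116 = 7 × 16 + 4, so there are 16 full weeks plus 4 extra days.
Each full week contributes 5 weekdays (Mon–Fri): 16 × 5 = 80.
The 4 extra days are Wed, Thu, Fri, Sat — 3 of them qualify.
Total: 80 + 3 = 83.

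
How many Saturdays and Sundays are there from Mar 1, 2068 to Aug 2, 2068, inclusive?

Mar 1, 2068 is a Thursday.
From Mar 1, 2068 to Aug 2, 2068 is 155 days inclusive.
155 = 7 × 22 + 1, so there are 22 full weeks plus 1 extra day.
Each full week contributes 2 weekend days (Sat, Sun): 22 × 2 = 44.
The 1 extra day is Thursday — none qualify.
Total: 44 + 0 = 44.

44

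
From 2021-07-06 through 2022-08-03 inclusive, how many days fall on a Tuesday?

2021-07-06 is a Tuesday.
From 2021-07-06 to 2022-08-03 is 394 days inclusive.
394 = 7 × 56 + 2, so there are 56 full weeks plus 2 extra days.
Each full week contributes one Tuesday: 56 so far.
The 2 extra days are Tue, Wed — 1 of them qualifies.
Total: 56 + 1 = 57.

57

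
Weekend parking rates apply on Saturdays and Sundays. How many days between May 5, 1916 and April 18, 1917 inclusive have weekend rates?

100

May 5, 1916 is a Friday.
That's 349 days from start to end, counting both.
349 = 7 × 49 + 6, so there are 49 full weeks plus 6 extra days.
Each full week contributes 2 weekend days (Sat, Sun): 49 × 2 = 98.
The 6 extra days are Fri, Sat, Sun, Mon, Tue, Wed — 2 of them qualify.
Total: 98 + 2 = 100.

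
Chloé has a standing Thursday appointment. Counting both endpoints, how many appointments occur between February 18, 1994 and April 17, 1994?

8

February 18, 1994 is a Friday.
That's 59 days from start to end, counting both.
59 = 7 × 8 + 3, so there are 8 full weeks plus 3 extra days.
Each full week contributes one Thursday: 8 so far.
The 3 extra days are Fri, Sat, Sun — none qualify.
Total: 8 + 0 = 8.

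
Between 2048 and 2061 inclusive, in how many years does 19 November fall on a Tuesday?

Day of week of November 19 in each year:
2048: Thu, 2049: Fri, 2050: Sat, 2051: Sun, 2052: Tue ✓, 2053: Wed, 2054: Thu, 2055: Fri, 2056: Sun, 2057: Mon, 2058: Tue ✓, 2059: Wed, 2060: Fri, 2061: Sat
Tuesdays: 2052, 2058.

2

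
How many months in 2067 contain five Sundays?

4

A month has five Sundays exactly when Sunday falls within its first (length − 28) days.
Jan: 31 days, starts Sat → 5 of Sat, Sun, Mon ✓
Feb: 28 days, starts Tue → 5 of (none)
Mar: 31 days, starts Tue → 5 of Tue, Wed, Thu
Apr: 30 days, starts Fri → 5 of Fri, Sat
May: 31 days, starts Sun → 5 of Sun, Mon, Tue ✓
Jun: 30 days, starts Wed → 5 of Wed, Thu
Jul: 31 days, starts Fri → 5 of Fri, Sat, Sun ✓
Aug: 31 days, starts Mon → 5 of Mon, Tue, Wed
Sep: 30 days, starts Thu → 5 of Thu, Fri
Oct: 31 days, starts Sat → 5 of Sat, Sun, Mon ✓
Nov: 30 days, starts Tue → 5 of Tue, Wed
Dec: 31 days, starts Thu → 5 of Thu, Fri, Sat
Months with five Sundays: Jan, May, Jul, Oct.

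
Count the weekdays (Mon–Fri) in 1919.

261

Jan 1, 1919 is a Wednesday.
From Jan 1, 1919 to Dec 31, 1919 is 365 days inclusive.
365 = 7 × 52 + 1, so there are 52 full weeks plus 1 extra day.
Each full week contributes 5 weekdays (Mon–Fri): 52 × 5 = 260.
The 1 extra day is Wednesday — 1 of them qualifies.
Total: 260 + 1 = 261.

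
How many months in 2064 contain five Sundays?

A month has five Sundays exactly when Sunday falls within its first (length − 28) days.
Jan: 31 days, starts Tue → 5 of Tue, Wed, Thu
Feb: 29 days, starts Fri → 5 of Fri
Mar: 31 days, starts Sat → 5 of Sat, Sun, Mon ✓
Apr: 30 days, starts Tue → 5 of Tue, Wed
May: 31 days, starts Thu → 5 of Thu, Fri, Sat
Jun: 30 days, starts Sun → 5 of Sun, Mon ✓
Jul: 31 days, starts Tue → 5 of Tue, Wed, Thu
Aug: 31 days, starts Fri → 5 of Fri, Sat, Sun ✓
Sep: 30 days, starts Mon → 5 of Mon, Tue
Oct: 31 days, starts Wed → 5 of Wed, Thu, Fri
Nov: 30 days, starts Sat → 5 of Sat, Sun ✓
Dec: 31 days, starts Mon → 5 of Mon, Tue, Wed
Months with five Sundays: Mar, Jun, Aug, Nov.

4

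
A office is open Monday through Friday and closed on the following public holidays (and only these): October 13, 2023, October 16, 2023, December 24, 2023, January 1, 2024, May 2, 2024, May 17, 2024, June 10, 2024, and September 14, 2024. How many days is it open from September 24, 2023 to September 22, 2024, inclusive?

254 business days

September 24, 2023 is a Sunday.
That's 365 days from start to end, counting both.
365 = 7 × 52 + 1, so there are 52 full weeks plus 1 extra day.
Each full week contributes 5 weekdays (Mon–Fri): 52 × 5 = 260.
The 1 extra day is Sunday — none qualify.
Total: 260 + 0 = 260.
Holidays: October 13, 2023 (Fri); October 16, 2023 (Mon); December 24, 2023 (Sun); January 1, 2024 (Mon); May 2, 2024 (Thu); May 17, 2024 (Fri); June 10, 2024 (Mon); September 14, 2024 (Sat).
6 of the 8 holidays fall on weekdays; the rest are weekends and were already excluded.
Business days: 260 − 6 = 254.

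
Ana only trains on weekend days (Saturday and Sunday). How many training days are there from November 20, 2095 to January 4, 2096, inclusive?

13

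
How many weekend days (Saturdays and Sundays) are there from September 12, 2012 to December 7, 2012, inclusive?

24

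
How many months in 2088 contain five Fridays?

5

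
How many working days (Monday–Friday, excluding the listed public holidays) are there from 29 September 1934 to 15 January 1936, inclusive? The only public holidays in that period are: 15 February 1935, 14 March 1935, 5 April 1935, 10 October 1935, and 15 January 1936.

333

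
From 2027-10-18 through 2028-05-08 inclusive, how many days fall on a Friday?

29

2027-10-18 is a Monday.
The range spans 204 days (inclusive of both endpoints).
204 = 7 × 29 + 1, so there are 29 full weeks plus 1 extra day.
Each full week contributes one Friday: 29 so far.
The 1 extra day is Monday — none qualify.
Total: 29 + 0 = 29.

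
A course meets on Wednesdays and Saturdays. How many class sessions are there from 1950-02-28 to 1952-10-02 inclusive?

271

1950-02-28 is a Tuesday.
That's 948 days from start to end, counting both.
948 = 7 × 135 + 3, so there are 135 full weeks plus 3 extra days.
Each full week contributes 2 days from the set (Wed, Sat): 135 × 2 = 270.
The 3 extra days are Tuesday, Wednesday, Thursday — 1 of them qualifies.
Total: 270 + 1 = 271.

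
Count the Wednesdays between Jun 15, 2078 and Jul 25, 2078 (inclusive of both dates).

Jun 15, 2078 is a Wednesday.
That's 41 days from start to end, counting both.
41 = 7 × 5 + 6, so there are 5 full weeks plus 6 extra days.
Each full week contributes one Wednesday: 5 so far.
The 6 extra days are Wed, Thu, Fri, Sat, Sun, Mon — 1 of them qualifies.
Total: 5 + 1 = 6.

6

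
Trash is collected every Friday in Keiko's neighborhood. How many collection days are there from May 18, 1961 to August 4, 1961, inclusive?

12 Fridays

May 18, 1961 is a Thursday.
From May 18, 1961 to August 4, 1961 is 79 days inclusive.
79 = 7 × 11 + 2, so there are 11 full weeks plus 2 extra days.
Each full week contributes one Friday: 11 so far.
The 2 extra days are Thu, Fri — 1 of them qualifies.
Total: 11 + 1 = 12.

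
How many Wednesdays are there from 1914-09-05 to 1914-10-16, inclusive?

1914-09-05 is a Saturday.
From 1914-09-05 to 1914-10-16 is 42 days inclusive.
42 = 7 × 6, so the span is exactly 6 full weeks.
Each full week contributes one Wednesday: 6 so far.
Total: 6.

6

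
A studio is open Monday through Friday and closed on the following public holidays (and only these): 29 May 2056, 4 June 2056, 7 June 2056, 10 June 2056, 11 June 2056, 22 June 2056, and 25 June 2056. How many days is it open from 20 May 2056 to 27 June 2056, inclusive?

24 business days

20 May 2056 is a Saturday.
From 20 May 2056 to 27 June 2056 is 39 days inclusive.
39 = 7 × 5 + 4, so there are 5 full weeks plus 4 extra days.
Each full week contributes 5 weekdays (Mon–Fri): 5 × 5 = 25.
The 4 extra days are Saturday, Sunday, Monday, Tuesday — 2 of them qualify.
Total: 25 + 2 = 27.
Holidays: 29 May 2056 (Mon); 4 June 2056 (Sun); 7 June 2056 (Wed); 10 June 2056 (Sat); 11 June 2056 (Sun); 22 June 2056 (Thu); 25 June 2056 (Sun).
3 of the 7 holidays fall on weekdays; the rest are weekends and were already excluded.
Business days: 27 − 3 = 24.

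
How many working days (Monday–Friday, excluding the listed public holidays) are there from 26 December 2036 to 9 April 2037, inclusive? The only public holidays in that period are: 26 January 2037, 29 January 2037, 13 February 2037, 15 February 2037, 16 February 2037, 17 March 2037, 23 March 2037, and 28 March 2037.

69

26 December 2036 is a Friday.
From 26 December 2036 to 9 April 2037 is 105 days inclusive.
105 = 7 × 15, so the span is exactly 15 full weeks.
Each full week contributes 5 weekdays (Mon–Fri): 15 × 5 = 75.
Holidays: 26 January 2037 (Mon); 29 January 2037 (Thu); 13 February 2037 (Fri); 15 February 2037 (Sun); 16 February 2037 (Mon); 17 March 2037 (Tue); 23 March 2037 (Mon); 28 March 2037 (Sat).
6 of the 8 holidays fall on weekdays; the rest are weekends and were already excluded.
Business days: 75 − 6 = 69.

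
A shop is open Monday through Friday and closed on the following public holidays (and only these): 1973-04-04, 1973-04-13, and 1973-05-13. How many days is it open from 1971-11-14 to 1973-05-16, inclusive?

391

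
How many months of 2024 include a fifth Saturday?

A month has five Saturdays exactly when Saturday falls within its first (length − 28) days.
Jan: 31 days, starts Mon → 5 of Mon, Tue, Wed
Feb: 29 days, starts Thu → 5 of Thu
Mar: 31 days, starts Fri → 5 of Fri, Sat, Sun ✓
Apr: 30 days, starts Mon → 5 of Mon, Tue
May: 31 days, starts Wed → 5 of Wed, Thu, Fri
Jun: 30 days, starts Sat → 5 of Sat, Sun ✓
Jul: 31 days, starts Mon → 5 of Mon, Tue, Wed
Aug: 31 days, starts Thu → 5 of Thu, Fri, Sat ✓
Sep: 30 days, starts Sun → 5 of Sun, Mon
Oct: 31 days, starts Tue → 5 of Tue, Wed, Thu
Nov: 30 days, starts Fri → 5 of Fri, Sat ✓
Dec: 31 days, starts Sun → 5 of Sun, Mon, Tue
Months with five Saturdays: Mar, Jun, Aug, Nov.

4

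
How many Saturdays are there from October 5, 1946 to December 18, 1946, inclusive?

11

October 5, 1946 is a Saturday.
From October 5, 1946 to December 18, 1946 is 75 days inclusive.
75 = 7 × 10 + 5, so there are 10 full weeks plus 5 extra days.
Each full week contributes one Saturday: 10 so far.
The 5 extra days are Saturday, Sunday, Monday, Tuesday, Wednesday — 1 of them qualifies.
Total: 10 + 1 = 11.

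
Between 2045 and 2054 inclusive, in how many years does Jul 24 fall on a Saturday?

1

Day of week of July 24 in each year:
2045: Mon, 2046: Tue, 2047: Wed, 2048: Fri, 2049: Sat ✓, 2050: Sun, 2051: Mon, 2052: Wed, 2053: Thu, 2054: Fri
Saturdays: 2049.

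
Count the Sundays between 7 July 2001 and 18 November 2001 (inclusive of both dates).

20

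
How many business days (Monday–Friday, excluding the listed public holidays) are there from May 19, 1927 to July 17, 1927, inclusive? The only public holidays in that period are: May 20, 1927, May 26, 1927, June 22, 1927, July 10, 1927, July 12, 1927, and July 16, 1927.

38

May 19, 1927 is a Thursday.
The range spans 60 days (inclusive of both endpoints).
60 = 7 × 8 + 4, so there are 8 full weeks plus 4 extra days.
Each full week contributes 5 weekdays (Mon–Fri): 8 × 5 = 40.
The 4 extra days are Thursday, Friday, Saturday, Sunday — 2 of them qualify.
Total: 40 + 2 = 42.
Holidays: May 20, 1927 (Fri); May 26, 1927 (Thu); June 22, 1927 (Wed); July 10, 1927 (Sun); July 12, 1927 (Tue); July 16, 1927 (Sat).
4 of the 6 holidays fall on weekdays; the rest are weekends and were already excluded.
Business days: 42 − 4 = 38.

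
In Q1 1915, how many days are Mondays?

13

Jan 1, 1915 is a Friday.
That's 90 days from start to end, counting both.
90 = 7 × 12 + 6, so there are 12 full weeks plus 6 extra days.
Each full week contributes one Monday: 12 so far.
The 6 extra days are Fri, Sat, Sun, Mon, Tue, Wed — 1 of them qualifies.
Total: 12 + 1 = 13.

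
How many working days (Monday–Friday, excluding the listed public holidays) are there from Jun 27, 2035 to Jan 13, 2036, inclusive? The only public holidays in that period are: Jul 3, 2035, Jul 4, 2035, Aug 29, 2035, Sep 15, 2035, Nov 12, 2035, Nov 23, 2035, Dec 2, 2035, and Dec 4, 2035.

Jun 27, 2035 is a Wednesday.
From Jun 27, 2035 to Jan 13, 2036 is 201 days inclusive.
201 = 7 × 28 + 5, so there are 28 full weeks plus 5 extra days.
Each full week contributes 5 weekdays (Mon–Fri): 28 × 5 = 140.
The 5 extra days are Wed, Thu, Fri, Sat, Sun — 3 of them qualify.
Total: 140 + 3 = 143.
Holidays: Jul 3, 2035 (Tue); Jul 4, 2035 (Wed); Aug 29, 2035 (Wed); Sep 15, 2035 (Sat); Nov 12, 2035 (Mon); Nov 23, 2035 (Fri); Dec 2, 2035 (Sun); Dec 4, 2035 (Tue).
6 of the 8 holidays fall on weekdays; the rest are weekends and were already excluded.
Business days: 143 − 6 = 137.

137 working days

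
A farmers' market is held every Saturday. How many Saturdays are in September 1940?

1940-09-01 is a Sunday.
The range spans 30 days (inclusive of both endpoints).
30 = 7 × 4 + 2, so there are 4 full weeks plus 2 extra days.
Each full week contributes one Saturday: 4 so far.
The 2 extra days are Sun, Mon — none qualify.
Total: 4 + 0 = 4.

4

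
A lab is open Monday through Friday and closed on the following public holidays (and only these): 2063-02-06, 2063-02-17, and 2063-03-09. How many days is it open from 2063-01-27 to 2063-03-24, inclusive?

38

2063-01-27 is a Saturday.
That's 57 days from start to end, counting both.
57 = 7 × 8 + 1, so there are 8 full weeks plus 1 extra day.
Each full week contributes 5 weekdays (Mon–Fri): 8 × 5 = 40.
The 1 extra day is Sat — none qualify.
Total: 40 + 0 = 40.
Holidays: 2063-02-06 (Tue); 2063-02-17 (Sat); 2063-03-09 (Fri).
2 of the 3 holidays fall on weekdays; the rest are weekends and were already excluded.
Business days: 40 − 2 = 38.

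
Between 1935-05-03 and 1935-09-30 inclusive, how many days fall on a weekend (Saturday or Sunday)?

1935-05-03 is a Friday.
From 1935-05-03 to 1935-09-30 is 151 days inclusive.
151 = 7 × 21 + 4, so there are 21 full weeks plus 4 extra days.
Each full week contributes 2 weekend days (Sat, Sun): 21 × 2 = 42.
The 4 extra days are Friday, Saturday, Sunday, Monday — 2 of them qualify.
Total: 42 + 2 = 44.

44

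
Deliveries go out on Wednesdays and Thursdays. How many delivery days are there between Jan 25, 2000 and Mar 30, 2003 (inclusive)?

332

Jan 25, 2000 is a Tuesday.
That's 1161 days from start to end, counting both.
1161 = 7 × 165 + 6, so there are 165 full weeks plus 6 extra days.
Each full week contributes 2 days from the set (Wed, Thu): 165 × 2 = 330.
The 6 extra days are Tuesday, Wednesday, Thursday, Friday, Saturday, Sunday — 2 of them qualify.
Total: 330 + 2 = 332.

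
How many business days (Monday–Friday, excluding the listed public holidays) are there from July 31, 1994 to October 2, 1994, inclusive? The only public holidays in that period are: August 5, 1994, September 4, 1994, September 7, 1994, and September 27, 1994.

42

July 31, 1994 is a Sunday.
The range spans 64 days (inclusive of both endpoints).
64 = 7 × 9 + 1, so there are 9 full weeks plus 1 extra day.
Each full week contributes 5 weekdays (Mon–Fri): 9 × 5 = 45.
The 1 extra day is Sun — none qualify.
Total: 45 + 0 = 45.
Holidays: August 5, 1994 (Fri); September 4, 1994 (Sun); September 7, 1994 (Wed); September 27, 1994 (Tue).
3 of the 4 holidays fall on weekdays; the rest are weekends and were already excluded.
Business days: 45 − 3 = 42.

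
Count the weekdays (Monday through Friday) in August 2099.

21

August 1, 2099 is a Saturday.
That's 31 days from start to end, counting both.
31 = 7 × 4 + 3, so there are 4 full weeks plus 3 extra days.
Each full week contributes 5 weekdays (Mon–Fri): 4 × 5 = 20.
The 3 extra days are Saturday, Sunday, Monday — 1 of them qualifies.
Total: 20 + 1 = 21.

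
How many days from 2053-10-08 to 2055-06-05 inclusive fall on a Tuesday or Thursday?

2053-10-08 is a Wednesday.
That's 606 days from start to end, counting both.
606 = 7 × 86 + 4, so there are 86 full weeks plus 4 extra days.
Each full week contributes 2 days from the set (Tue, Thu): 86 × 2 = 172.
The 4 extra days are Wednesday, Thursday, Friday, Saturday — 1 of them qualifies.
Total: 172 + 1 = 173.

173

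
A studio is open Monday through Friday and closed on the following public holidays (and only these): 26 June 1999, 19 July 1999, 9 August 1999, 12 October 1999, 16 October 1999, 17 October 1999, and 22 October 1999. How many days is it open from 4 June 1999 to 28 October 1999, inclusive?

4 June 1999 is a Friday.
From 4 June 1999 to 28 October 1999 is 147 days inclusive.
147 = 7 × 21, so the span is exactly 21 full weeks.
Each full week contributes 5 weekdays (Mon–Fri): 21 × 5 = 105.
Total: 105.
Holidays: 26 June 1999 (Sat); 19 July 1999 (Mon); 9 August 1999 (Mon); 12 October 1999 (Tue); 16 October 1999 (Sat); 17 October 1999 (Sun); 22 October 1999 (Fri).
4 of the 7 holidays fall on weekdays; the rest are weekends and were already excluded.
Business days: 105 − 4 = 101.

101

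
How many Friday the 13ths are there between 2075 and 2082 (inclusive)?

Friday-the-13ths by year:
2075: Sep, Dec
2076: Mar, Nov
2077: Aug
2078: May
2079: Jan, Oct
2080: Sep, Dec
2081: Jun
2082: Feb, Mar, Nov

14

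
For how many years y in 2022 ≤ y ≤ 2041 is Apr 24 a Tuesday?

3

Day of week of April 24 in each year:
2022: Sun, 2023: Mon, 2024: Wed, 2025: Thu, 2026: Fri, 2027: Sat, 2028: Mon, 2029: Tue ✓, 2030: Wed, 2031: Thu, 2032: Sat, 2033: Sun, 2034: Mon, 2035: Tue ✓, 2036: Thu, 2037: Fri, 2038: Sat, 2039: Sun, 2040: Tue ✓, 2041: Wed
Tuesdays: 2029, 2035, 2040.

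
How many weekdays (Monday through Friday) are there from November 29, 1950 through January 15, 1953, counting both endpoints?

557 weekdays

November 29, 1950 is a Wednesday.
The range spans 779 days (inclusive of both endpoints).
779 = 7 × 111 + 2, so there are 111 full weeks plus 2 extra days.
Each full week contributes 5 weekdays (Mon–Fri): 111 × 5 = 555.
The 2 extra days are Wednesday, Thursday — 2 of them qualify.
Total: 555 + 2 = 557.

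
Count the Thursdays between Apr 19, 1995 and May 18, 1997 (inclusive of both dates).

Apr 19, 1995 is a Wednesday.
From Apr 19, 1995 to May 18, 1997 is 761 days inclusive.
761 = 7 × 108 + 5, so there are 108 full weeks plus 5 extra days.
Each full week contributes one Thursday: 108 so far.
The 5 extra days are Wed, Thu, Fri, Sat, Sun — 1 of them qualifies.
Total: 108 + 1 = 109.

109 Thursdays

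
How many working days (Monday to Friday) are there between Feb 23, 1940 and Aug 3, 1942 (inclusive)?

Feb 23, 1940 is a Friday.
From Feb 23, 1940 to Aug 3, 1942 is 893 days inclusive.
893 = 7 × 127 + 4, so there are 127 full weeks plus 4 extra days.
Each full week contributes 5 weekdays (Mon–Fri): 127 × 5 = 635.
The 4 extra days are Friday, Saturday, Sunday, Monday — 2 of them qualify.
Total: 635 + 2 = 637.

637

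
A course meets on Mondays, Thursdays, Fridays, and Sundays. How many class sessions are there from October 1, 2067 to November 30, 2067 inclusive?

October 1, 2067 is a Saturday.
From October 1, 2067 to November 30, 2067 is 61 days inclusive.
61 = 7 × 8 + 5, so there are 8 full weeks plus 5 extra days.
Each full week contributes 4 days from the set (Mon, Thu, Fri, Sun): 8 × 4 = 32.
The 5 extra days are Saturday, Sunday, Monday, Tuesday, Wednesday — 2 of them qualify.
Total: 32 + 2 = 34.

34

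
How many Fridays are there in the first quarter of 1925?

13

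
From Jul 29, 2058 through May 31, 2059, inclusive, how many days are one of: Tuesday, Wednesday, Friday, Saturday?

176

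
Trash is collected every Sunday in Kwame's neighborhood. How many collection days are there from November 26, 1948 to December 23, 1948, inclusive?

4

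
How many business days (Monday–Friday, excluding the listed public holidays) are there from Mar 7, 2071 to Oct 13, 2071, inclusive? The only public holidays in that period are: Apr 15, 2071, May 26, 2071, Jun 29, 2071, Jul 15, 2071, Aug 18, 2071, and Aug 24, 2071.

Mar 7, 2071 is a Saturday.
That's 221 days from start to end, counting both.
221 = 7 × 31 + 4, so there are 31 full weeks plus 4 extra days.
Each full week contributes 5 weekdays (Mon–Fri): 31 × 5 = 155.
The 4 extra days are Sat, Sun, Mon, Tue — 2 of them qualify.
Total: 155 + 2 = 157.
Holidays: Apr 15, 2071 (Wed); May 26, 2071 (Tue); Jun 29, 2071 (Mon); Jul 15, 2071 (Wed); Aug 18, 2071 (Tue); Aug 24, 2071 (Mon).
All 6 holidays fall on weekdays, so subtract 6.
Business days: 157 − 6 = 151.

151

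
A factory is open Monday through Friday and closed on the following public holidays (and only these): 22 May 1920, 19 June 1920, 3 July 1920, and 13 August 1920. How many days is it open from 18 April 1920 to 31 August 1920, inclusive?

96

18 April 1920 is a Sunday.
From 18 April 1920 to 31 August 1920 is 136 days inclusive.
136 = 7 × 19 + 3, so there are 19 full weeks plus 3 extra days.
Each full week contributes 5 weekdays (Mon–Fri): 19 × 5 = 95.
The 3 extra days are Sun, Mon, Tue — 2 of them qualify.
Total: 95 + 2 = 97.
Holidays: 22 May 1920 (Sat); 19 June 1920 (Sat); 3 July 1920 (Sat); 13 August 1920 (Fri).
1 of the 4 holidays fall on weekdays; the rest are weekends and were already excluded.
Business days: 97 − 1 = 96.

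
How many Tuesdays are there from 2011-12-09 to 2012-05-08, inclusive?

22

2011-12-09 is a Friday.
From 2011-12-09 to 2012-05-08 is 152 days inclusive.
152 = 7 × 21 + 5, so there are 21 full weeks plus 5 extra days.
Each full week contributes one Tuesday: 21 so far.
The 5 extra days are Fri, Sat, Sun, Mon, Tue — 1 of them qualifies.
Total: 21 + 1 = 22.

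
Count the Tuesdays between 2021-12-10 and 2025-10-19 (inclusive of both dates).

201

2021-12-10 is a Friday.
The range spans 1410 days (inclusive of both endpoints).
1410 = 7 × 201 + 3, so there are 201 full weeks plus 3 extra days.
Each full week contributes one Tuesday: 201 so far.
The 3 extra days are Fri, Sat, Sun — none qualify.
Total: 201 + 0 = 201.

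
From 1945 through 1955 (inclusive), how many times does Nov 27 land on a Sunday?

Day of week of November 27 in each year:
1945: Tue, 1946: Wed, 1947: Thu, 1948: Sat, 1949: Sun ✓, 1950: Mon, 1951: Tue, 1952: Thu, 1953: Fri, 1954: Sat, 1955: Sun ✓
Sundays: 1949, 1955.

2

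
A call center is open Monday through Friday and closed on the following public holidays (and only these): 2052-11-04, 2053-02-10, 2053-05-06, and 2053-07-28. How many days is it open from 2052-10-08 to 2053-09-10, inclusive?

2052-10-08 is a Tuesday.
The range spans 338 days (inclusive of both endpoints).
338 = 7 × 48 + 2, so there are 48 full weeks plus 2 extra days.
Each full week contributes 5 weekdays (Mon–Fri): 48 × 5 = 240.
The 2 extra days are Tue, Wed — 2 of them qualify.
Total: 240 + 2 = 242.
Holidays: 2052-11-04 (Mon); 2053-02-10 (Mon); 2053-05-06 (Tue); 2053-07-28 (Mon).
All 4 holidays fall on weekdays, so subtract 4.
Business days: 242 − 4 = 238.

238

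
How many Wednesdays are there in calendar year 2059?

53

Jan 1, 2059 is a Wednesday.
From Jan 1, 2059 to Dec 31, 2059 is 365 days inclusive.
365 = 7 × 52 + 1, so there are 52 full weeks plus 1 extra day.
Each full week contributes one Wednesday: 52 so far.
The 1 extra day is Wed — 1 of them qualifies.
Total: 52 + 1 = 53.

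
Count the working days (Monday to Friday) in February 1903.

20

1 February 1903 is a Sunday.
The range spans 28 days (inclusive of both endpoints).
28 = 7 × 4, so the span is exactly 4 full weeks.
Each full week contributes 5 weekdays (Mon–Fri): 4 × 5 = 20.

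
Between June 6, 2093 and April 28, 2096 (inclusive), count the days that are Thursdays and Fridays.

302

June 6, 2093 is a Saturday.
The range spans 1058 days (inclusive of both endpoints).
1058 = 7 × 151 + 1, so there are 151 full weeks plus 1 extra day.
Each full week contributes 2 days from the set (Thu, Fri): 151 × 2 = 302.
The 1 extra day is Sat — none qualify.
Total: 302 + 0 = 302.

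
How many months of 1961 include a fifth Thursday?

4

A month has five Thursdays exactly when Thursday falls within its first (length − 28) days.
Jan: 31 days, starts Sun → 5 of Sun, Mon, Tue
Feb: 28 days, starts Wed → 5 of (none)
Mar: 31 days, starts Wed → 5 of Wed, Thu, Fri ✓
Apr: 30 days, starts Sat → 5 of Sat, Sun
May: 31 days, starts Mon → 5 of Mon, Tue, Wed
Jun: 30 days, starts Thu → 5 of Thu, Fri ✓
Jul: 31 days, starts Sat → 5 of Sat, Sun, Mon
Aug: 31 days, starts Tue → 5 of Tue, Wed, Thu ✓
Sep: 30 days, starts Fri → 5 of Fri, Sat
Oct: 31 days, starts Sun → 5 of Sun, Mon, Tue
Nov: 30 days, starts Wed → 5 of Wed, Thu ✓
Dec: 31 days, starts Fri → 5 of Fri, Sat, Sun
Months with five Thursdays: Mar, Jun, Aug, Nov.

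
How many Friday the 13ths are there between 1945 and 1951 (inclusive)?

12

Friday-the-13ths by year:
1945: Apr, Jul
1946: Sep, Dec
1947: Jun
1948: Feb, Aug
1949: May
1950: Jan, Oct
1951: Apr, Jul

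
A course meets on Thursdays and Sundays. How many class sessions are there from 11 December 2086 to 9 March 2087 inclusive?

26

11 December 2086 is a Wednesday.
The range spans 89 days (inclusive of both endpoints).
89 = 7 × 12 + 5, so there are 12 full weeks plus 5 extra days.
Each full week contributes 2 days from the set (Thu, Sun): 12 × 2 = 24.
The 5 extra days are Wednesday, Thursday, Friday, Saturday, Sunday — 2 of them qualify.
Total: 24 + 2 = 26.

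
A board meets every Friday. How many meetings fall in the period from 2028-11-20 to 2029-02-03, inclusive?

2028-11-20 is a Monday.
From 2028-11-20 to 2029-02-03 is 76 days inclusive.
76 = 7 × 10 + 6, so there are 10 full weeks plus 6 extra days.
Each full week contributes one Friday: 10 so far.
The 6 extra days are Monday, Tuesday, Wednesday, Thursday, Friday, Saturday — 1 of them qualifies.
Total: 10 + 1 = 11.

11 Fridays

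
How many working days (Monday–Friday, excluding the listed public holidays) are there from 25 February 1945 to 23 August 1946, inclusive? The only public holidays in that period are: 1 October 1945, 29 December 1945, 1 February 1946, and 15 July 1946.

387 working days

25 February 1945 is a Sunday.
From 25 February 1945 to 23 August 1946 is 545 days inclusive.
545 = 7 × 77 + 6, so there are 77 full weeks plus 6 extra days.
Each full week contributes 5 weekdays (Mon–Fri): 77 × 5 = 385.
The 6 extra days are Sunday, Monday, Tuesday, Wednesday, Thursday, Friday — 5 of them qualify.
Total: 385 + 5 = 390.
Holidays: 1 October 1945 (Mon); 29 December 1945 (Sat); 1 February 1946 (Fri); 15 July 1946 (Mon).
3 of the 4 holidays fall on weekdays; the rest are weekends and were already excluded.
Business days: 390 − 3 = 387.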